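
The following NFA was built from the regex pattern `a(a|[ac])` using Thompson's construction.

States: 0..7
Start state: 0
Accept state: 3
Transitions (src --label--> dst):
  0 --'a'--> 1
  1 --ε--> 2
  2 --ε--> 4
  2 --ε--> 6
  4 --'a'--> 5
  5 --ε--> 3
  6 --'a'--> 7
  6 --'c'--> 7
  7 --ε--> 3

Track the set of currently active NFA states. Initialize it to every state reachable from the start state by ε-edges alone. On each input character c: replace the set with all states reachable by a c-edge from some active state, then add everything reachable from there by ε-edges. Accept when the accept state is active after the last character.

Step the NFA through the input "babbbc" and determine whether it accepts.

Answer: REJECT

Trace:
S₀ = ε-closure({0}) = {0}
'b' @ 1: {}  — state set empty
rest 'abbbc' ignored (set empty)
after full input: {}  (accept=3 not in)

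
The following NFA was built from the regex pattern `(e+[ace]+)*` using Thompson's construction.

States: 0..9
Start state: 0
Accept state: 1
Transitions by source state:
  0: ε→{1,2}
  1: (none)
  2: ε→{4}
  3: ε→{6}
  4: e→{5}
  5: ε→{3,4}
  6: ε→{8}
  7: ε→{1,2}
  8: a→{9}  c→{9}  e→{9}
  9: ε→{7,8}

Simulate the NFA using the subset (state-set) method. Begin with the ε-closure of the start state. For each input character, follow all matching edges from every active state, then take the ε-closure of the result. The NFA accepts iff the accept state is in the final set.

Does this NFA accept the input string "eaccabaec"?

Answer: REJECT

Derivation:
initial (ε-close {0}): {0,1,2,4}
'e' @ 1: {3,4,5,6,8}
'a' @ 2: {1,2,4,7,8,9}  ✓accept
'c' @ 3: {1,2,4,7,8,9}  ✓accept
'c' @ 4: {1,2,4,7,8,9}  ✓accept
'a' @ 5: {1,2,4,7,8,9}  ✓accept
'b' @ 6: {}  — no active states
rest 'aec' ignored (set empty)
final: {}; accept 1 not in set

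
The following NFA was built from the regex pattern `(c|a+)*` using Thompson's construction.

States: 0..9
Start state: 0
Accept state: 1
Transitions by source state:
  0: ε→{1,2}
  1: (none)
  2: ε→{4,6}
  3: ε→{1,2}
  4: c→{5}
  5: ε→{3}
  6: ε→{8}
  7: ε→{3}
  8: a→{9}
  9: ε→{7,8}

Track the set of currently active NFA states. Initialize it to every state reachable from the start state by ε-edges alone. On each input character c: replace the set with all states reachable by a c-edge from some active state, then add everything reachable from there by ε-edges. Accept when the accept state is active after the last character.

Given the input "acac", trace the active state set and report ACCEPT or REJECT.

S₀ = ε-closure({0}) = {0,1,2,4,6,8}
'a' @ 1: {1,2,3,4,6,7,8,9}  (accept∈set)
'c' @ 2: {1,2,3,4,5,6,8}  (accept∈set)
'a' @ 3: {1,2,3,4,6,7,8,9}  (accept∈set)
'c' @ 4: {1,2,3,4,5,6,8}  (accept∈set)
end set {1,2,3,4,5,6,8} — state 1 in

Answer: ACCEPT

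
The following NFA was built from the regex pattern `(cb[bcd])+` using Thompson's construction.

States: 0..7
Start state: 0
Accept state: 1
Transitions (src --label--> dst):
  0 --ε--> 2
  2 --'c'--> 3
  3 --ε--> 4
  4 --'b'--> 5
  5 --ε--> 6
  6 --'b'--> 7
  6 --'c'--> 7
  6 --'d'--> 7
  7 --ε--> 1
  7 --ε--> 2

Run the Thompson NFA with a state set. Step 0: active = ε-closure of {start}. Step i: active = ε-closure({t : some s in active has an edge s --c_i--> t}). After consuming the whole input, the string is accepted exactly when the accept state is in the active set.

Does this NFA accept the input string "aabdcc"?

Answer: REJECT

Derivation:
initial (ε-close {0}): {0,2}
'a' @ 1: {}  — no active states
rest 'abdcc' ignored (set empty)
after full input: {}  (accept=1 not in)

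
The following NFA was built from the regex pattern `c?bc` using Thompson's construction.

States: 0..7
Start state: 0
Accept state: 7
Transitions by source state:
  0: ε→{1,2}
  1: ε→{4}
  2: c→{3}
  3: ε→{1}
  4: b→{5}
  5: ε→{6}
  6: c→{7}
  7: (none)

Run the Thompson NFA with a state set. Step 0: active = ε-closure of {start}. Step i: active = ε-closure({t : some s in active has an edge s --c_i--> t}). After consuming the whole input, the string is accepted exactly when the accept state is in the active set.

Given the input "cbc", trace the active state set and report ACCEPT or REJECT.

Answer: ACCEPT

Derivation:
initial (ε-close {0}): {0,1,2,4}
'c' @ 1: {1,3,4}
'b' @ 2: {5,6}
'c' @ 3: {7}  ✓accept
final: {7}; accept 7 in set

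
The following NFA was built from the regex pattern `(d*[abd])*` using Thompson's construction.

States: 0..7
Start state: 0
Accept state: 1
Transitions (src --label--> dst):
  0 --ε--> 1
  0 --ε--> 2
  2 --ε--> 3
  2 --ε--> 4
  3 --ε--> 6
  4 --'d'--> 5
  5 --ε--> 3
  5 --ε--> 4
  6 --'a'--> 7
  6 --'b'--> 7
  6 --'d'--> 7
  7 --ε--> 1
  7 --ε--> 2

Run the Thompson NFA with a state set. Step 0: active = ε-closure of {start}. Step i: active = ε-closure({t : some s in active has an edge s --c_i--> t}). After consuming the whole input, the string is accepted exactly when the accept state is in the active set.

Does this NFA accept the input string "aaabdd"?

S₀ = ε-closure({0}) = {0,1,2,3,4,6}
'a' @ 1: {1,2,3,4,6,7}  [accepting]
'a' @ 2: {1,2,3,4,6,7}  [accepting]
'a' @ 3: {1,2,3,4,6,7}  [accepting]
'b' @ 4: {1,2,3,4,6,7}  [accepting]
'd' @ 5: {1,2,3,4,5,6,7}  [accepting]
'd' @ 6: {1,2,3,4,5,6,7}  [accepting]
final: {1,2,3,4,5,6,7}; accept 1 in set

Answer: ACCEPT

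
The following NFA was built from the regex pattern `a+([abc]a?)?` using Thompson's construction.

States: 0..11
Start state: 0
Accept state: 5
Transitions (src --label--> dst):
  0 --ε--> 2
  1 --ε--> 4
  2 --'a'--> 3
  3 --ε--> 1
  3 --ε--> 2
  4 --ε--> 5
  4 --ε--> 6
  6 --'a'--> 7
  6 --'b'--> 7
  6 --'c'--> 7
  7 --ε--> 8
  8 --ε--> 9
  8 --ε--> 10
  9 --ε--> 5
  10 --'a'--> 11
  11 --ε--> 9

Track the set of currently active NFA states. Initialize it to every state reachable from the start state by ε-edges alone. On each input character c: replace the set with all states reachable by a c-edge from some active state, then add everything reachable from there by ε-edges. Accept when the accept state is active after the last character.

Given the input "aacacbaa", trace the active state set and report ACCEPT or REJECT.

Answer: REJECT

Derivation:
start: ε-closure({0}) = {0,2}
'a' @ 1: {1,2,3,4,5,6}  [accepting]
'a' @ 2: {1,2,3,4,5,6,7,8,9,10}  [accepting]
'c' @ 3: {5,7,8,9,10}  [accepting]
'a' @ 4: {5,9,11}  [accepting]
'c' @ 5: {}  — no active states
rest 'baa' ignored (set empty)
final: {}; accept 5 not in set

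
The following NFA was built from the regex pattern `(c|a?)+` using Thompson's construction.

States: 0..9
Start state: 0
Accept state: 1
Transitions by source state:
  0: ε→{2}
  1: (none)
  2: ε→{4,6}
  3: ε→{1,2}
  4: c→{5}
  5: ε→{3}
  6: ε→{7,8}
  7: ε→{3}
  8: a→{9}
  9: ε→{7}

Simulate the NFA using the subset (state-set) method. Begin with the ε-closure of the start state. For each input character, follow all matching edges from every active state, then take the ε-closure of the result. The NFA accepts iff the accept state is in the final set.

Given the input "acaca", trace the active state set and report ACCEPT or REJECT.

start: ε-closure({0}) = {0,1,2,3,4,6,7,8}
'a' @ 1: {1,2,3,4,6,7,8,9}  (accept∈set)
'c' @ 2: {1,2,3,4,5,6,7,8}  (accept∈set)
'a' @ 3: {1,2,3,4,6,7,8,9}  (accept∈set)
'c' @ 4: {1,2,3,4,5,6,7,8}  (accept∈set)
'a' @ 5: {1,2,3,4,6,7,8,9}  (accept∈set)
end set {1,2,3,4,6,7,8,9} — state 1 in

Answer: ACCEPT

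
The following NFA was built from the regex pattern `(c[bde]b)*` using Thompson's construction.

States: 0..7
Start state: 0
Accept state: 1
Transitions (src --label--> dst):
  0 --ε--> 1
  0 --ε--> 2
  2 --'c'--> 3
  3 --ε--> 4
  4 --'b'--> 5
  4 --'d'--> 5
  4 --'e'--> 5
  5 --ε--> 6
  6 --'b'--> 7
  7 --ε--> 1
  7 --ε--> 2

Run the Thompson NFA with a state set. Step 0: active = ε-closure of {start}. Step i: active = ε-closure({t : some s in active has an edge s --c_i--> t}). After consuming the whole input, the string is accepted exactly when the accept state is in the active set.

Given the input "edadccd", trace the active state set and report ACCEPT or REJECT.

S₀ = ε-closure({0}) = {0,1,2}
'e' @ 1: {}  — no active states
rest 'dadccd' ignored (set empty)
after full input: {}  (accept=1 not in)

Answer: REJECT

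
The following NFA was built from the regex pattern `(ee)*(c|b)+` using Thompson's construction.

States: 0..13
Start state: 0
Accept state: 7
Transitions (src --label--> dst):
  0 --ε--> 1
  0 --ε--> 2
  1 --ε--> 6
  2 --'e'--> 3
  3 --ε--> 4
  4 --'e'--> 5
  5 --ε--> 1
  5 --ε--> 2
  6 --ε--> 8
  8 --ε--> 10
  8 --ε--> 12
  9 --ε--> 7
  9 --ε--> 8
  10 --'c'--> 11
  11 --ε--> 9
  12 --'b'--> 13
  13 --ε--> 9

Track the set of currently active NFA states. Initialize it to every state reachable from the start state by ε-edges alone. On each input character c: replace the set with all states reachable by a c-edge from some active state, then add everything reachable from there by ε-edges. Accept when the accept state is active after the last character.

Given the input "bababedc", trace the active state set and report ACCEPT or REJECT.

start: ε-closure({0}) = {0,1,2,6,8,10,12}
'b' @ 1: {7,8,9,10,12,13}  ✓accept
'a' @ 2: {}  — dead — no transitions
rest 'babedc' ignored (set empty)
end set {} — state 7 not in

Answer: REJECT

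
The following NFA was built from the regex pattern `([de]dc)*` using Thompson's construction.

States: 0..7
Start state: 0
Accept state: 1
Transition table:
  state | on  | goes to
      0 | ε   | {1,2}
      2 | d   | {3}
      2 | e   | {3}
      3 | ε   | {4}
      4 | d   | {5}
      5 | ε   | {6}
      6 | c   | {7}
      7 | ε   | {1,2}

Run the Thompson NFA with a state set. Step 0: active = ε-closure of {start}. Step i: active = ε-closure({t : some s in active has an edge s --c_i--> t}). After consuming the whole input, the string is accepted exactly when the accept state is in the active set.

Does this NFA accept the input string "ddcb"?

Answer: REJECT

Steps:
initial (ε-close {0}): {0,1,2}
'd' @ 1: {3,4}
'd' @ 2: {5,6}
'c' @ 3: {1,2,7}  ✓accept
'b' @ 4: {}  — state set empty
after full input: {}  (accept=1 not in)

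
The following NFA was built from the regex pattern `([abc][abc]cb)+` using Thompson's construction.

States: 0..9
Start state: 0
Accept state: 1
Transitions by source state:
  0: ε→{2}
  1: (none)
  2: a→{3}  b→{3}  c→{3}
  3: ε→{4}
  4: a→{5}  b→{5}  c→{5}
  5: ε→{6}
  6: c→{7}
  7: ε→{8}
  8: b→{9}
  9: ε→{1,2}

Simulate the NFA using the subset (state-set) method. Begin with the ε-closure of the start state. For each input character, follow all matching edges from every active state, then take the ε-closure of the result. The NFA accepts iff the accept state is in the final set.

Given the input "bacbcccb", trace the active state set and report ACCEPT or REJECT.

initial (ε-close {0}): {0,2}
'b' @ 1: {3,4}
'a' @ 2: {5,6}
'c' @ 3: {7,8}
'b' @ 4: {1,2,9}  [accepting]
'c' @ 5: {3,4}
'c' @ 6: {5,6}
'c' @ 7: {7,8}
'b' @ 8: {1,2,9}  [accepting]
end set {1,2,9} — state 1 in

Answer: ACCEPT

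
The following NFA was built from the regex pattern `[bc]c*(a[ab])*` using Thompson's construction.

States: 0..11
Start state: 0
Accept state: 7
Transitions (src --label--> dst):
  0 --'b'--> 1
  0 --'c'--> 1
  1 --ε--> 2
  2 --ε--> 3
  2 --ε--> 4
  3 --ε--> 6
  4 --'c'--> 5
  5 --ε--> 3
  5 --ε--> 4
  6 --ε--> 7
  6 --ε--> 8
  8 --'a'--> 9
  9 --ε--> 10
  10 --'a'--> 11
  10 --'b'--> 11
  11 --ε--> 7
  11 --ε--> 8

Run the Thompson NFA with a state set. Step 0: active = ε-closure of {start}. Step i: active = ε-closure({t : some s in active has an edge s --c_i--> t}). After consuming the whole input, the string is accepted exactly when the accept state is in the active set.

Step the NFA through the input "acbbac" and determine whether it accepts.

start: ε-closure({0}) = {0}
'a' @ 1: {}  — dead — no transitions
rest 'cbbac' ignored (set empty)
end set {} — state 7 not in

Answer: REJECT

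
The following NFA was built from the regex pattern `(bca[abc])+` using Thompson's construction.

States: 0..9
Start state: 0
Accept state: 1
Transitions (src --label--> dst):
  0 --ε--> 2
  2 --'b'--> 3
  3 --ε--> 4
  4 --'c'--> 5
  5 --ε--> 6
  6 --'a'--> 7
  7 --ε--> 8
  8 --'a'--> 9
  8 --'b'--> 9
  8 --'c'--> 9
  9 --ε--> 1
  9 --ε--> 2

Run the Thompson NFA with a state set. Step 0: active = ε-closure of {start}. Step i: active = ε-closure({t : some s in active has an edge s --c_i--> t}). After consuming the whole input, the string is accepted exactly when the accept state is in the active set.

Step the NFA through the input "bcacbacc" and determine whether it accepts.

Answer: REJECT

Trace:
initial (ε-close {0}): {0,2}
'b' @ 1: {3,4}
'c' @ 2: {5,6}
'a' @ 3: {7,8}
'c' @ 4: {1,2,9}  ✓accept
'b' @ 5: {3,4}
'a' @ 6: {}  — dead — no transitions
rest 'cc' ignored (set empty)
final: {}; accept 1 not in set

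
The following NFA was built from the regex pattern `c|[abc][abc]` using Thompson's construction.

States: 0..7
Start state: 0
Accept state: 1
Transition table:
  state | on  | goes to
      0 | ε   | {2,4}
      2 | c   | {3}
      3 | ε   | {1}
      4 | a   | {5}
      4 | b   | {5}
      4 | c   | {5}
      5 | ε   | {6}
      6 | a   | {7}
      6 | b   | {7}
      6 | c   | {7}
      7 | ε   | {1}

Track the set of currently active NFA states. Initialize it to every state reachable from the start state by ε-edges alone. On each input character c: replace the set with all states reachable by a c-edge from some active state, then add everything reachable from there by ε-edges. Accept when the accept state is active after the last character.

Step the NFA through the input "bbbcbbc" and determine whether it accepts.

Answer: REJECT

Derivation:
S₀ = ε-closure({0}) = {0,2,4}
'b' @ 1: {5,6}
'b' @ 2: {1,7}  (accept∈set)
'b' @ 3: {}  — dead — no transitions
rest 'cbbc' ignored (set empty)
end set {} — state 1 not in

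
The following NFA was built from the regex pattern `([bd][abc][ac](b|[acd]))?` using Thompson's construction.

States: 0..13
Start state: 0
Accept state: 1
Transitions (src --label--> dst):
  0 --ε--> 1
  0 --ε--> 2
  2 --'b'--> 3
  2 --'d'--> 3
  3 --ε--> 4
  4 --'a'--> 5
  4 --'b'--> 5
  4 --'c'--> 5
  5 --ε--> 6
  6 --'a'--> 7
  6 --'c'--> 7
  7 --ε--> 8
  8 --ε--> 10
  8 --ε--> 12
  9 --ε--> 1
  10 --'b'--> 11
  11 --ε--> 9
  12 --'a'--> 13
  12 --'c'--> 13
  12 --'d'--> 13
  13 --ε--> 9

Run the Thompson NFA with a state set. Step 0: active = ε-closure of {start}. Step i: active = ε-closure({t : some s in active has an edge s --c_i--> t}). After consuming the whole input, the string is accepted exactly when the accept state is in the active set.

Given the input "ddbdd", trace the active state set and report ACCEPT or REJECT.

Answer: REJECT

Trace:
start: ε-closure({0}) = {0,1,2}
'd' @ 1: {3,4}
'd' @ 2: {}  — state set empty
rest 'bdd' ignored (set empty)
final: {}; accept 1 not in set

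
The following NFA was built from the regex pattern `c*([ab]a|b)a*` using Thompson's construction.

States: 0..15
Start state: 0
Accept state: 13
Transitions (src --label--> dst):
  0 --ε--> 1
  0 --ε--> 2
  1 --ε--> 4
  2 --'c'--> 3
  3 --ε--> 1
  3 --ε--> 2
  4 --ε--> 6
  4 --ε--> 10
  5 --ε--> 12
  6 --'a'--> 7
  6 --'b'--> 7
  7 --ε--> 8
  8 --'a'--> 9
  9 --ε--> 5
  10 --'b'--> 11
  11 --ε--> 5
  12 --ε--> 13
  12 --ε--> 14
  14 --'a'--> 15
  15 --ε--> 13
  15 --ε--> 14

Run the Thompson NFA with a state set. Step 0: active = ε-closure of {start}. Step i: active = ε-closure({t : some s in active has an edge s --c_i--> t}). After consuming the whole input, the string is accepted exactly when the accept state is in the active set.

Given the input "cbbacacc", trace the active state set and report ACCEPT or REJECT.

S₀ = ε-closure({0}) = {0,1,2,4,6,10}
'c' @ 1: {1,2,3,4,6,10}
'b' @ 2: {5,7,8,11,12,13,14}  [accepting]
'b' @ 3: {}  — state set empty
rest 'acacc' ignored (set empty)
after full input: {}  (accept=13 not in)

Answer: REJECT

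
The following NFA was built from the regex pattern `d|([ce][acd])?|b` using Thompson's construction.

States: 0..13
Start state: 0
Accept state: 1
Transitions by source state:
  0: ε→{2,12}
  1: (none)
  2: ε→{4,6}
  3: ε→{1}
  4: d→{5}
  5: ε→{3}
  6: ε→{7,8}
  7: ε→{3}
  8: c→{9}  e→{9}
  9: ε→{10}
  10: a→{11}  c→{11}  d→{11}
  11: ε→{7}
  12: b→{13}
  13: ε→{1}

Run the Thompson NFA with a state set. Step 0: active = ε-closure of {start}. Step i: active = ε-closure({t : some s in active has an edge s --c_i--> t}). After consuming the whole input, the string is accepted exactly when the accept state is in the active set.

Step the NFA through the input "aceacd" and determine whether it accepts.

Answer: REJECT

Steps:
start: ε-closure({0}) = {0,1,2,3,4,6,7,8,12}
'a' @ 1: {}  — state set empty
rest 'ceacd' ignored (set empty)
after full input: {}  (accept=1 not in)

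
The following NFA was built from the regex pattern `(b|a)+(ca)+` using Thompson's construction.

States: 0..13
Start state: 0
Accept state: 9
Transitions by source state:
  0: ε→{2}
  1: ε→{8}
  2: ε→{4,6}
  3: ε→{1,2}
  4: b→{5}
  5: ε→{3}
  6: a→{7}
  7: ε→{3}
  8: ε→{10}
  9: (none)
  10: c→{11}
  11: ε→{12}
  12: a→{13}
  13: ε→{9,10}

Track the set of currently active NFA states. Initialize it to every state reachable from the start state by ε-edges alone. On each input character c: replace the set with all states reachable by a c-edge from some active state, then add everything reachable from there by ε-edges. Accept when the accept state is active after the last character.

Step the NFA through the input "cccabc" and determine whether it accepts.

start: ε-closure({0}) = {0,2,4,6}
'c' @ 1: {}  — no active states
rest 'ccabc' ignored (set empty)
after full input: {}  (accept=9 not in)

Answer: REJECT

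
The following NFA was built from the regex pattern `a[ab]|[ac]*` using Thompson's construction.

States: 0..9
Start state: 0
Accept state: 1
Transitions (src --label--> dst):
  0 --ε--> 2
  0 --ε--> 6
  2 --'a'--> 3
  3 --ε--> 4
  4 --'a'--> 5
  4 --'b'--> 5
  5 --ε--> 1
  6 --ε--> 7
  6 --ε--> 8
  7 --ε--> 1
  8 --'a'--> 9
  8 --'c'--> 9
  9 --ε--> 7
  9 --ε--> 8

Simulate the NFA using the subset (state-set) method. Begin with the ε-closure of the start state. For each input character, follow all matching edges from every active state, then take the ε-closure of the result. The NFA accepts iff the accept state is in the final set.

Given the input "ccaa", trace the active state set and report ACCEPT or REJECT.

Answer: ACCEPT

Derivation:
start: ε-closure({0}) = {0,1,2,6,7,8}
'c' @ 1: {1,7,8,9}  ✓accept
'c' @ 2: {1,7,8,9}  ✓accept
'a' @ 3: {1,7,8,9}  ✓accept
'a' @ 4: {1,7,8,9}  ✓accept
final: {1,7,8,9}; accept 1 in set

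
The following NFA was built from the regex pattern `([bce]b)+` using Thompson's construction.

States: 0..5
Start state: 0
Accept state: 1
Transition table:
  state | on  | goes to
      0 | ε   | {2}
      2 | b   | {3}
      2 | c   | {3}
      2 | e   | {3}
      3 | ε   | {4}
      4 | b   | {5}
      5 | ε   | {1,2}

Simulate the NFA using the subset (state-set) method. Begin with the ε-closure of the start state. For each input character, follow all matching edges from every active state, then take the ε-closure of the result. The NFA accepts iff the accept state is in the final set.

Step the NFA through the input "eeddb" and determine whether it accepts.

S₀ = ε-closure({0}) = {0,2}
'e' @ 1: {3,4}
'e' @ 2: {}  — state set empty
rest 'ddb' ignored (set empty)
final: {}; accept 1 not in set

Answer: REJECT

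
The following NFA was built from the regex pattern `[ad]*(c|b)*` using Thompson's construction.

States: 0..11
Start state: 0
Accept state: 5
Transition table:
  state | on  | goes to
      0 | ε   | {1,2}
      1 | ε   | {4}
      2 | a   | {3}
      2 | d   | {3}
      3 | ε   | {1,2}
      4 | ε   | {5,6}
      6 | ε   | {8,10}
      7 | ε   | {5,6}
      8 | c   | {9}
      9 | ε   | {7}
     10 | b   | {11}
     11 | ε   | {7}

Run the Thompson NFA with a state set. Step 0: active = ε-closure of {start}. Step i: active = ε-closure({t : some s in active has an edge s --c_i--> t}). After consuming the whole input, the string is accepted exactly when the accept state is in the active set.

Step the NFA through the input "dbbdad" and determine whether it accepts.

start: ε-closure({0}) = {0,1,2,4,5,6,8,10}
'd' @ 1: {1,2,3,4,5,6,8,10}  ✓accept
'b' @ 2: {5,6,7,8,10,11}  ✓accept
'b' @ 3: {5,6,7,8,10,11}  ✓accept
'd' @ 4: {}  — no active states
rest 'ad' ignored (set empty)
end set {} — state 5 not in

Answer: REJECT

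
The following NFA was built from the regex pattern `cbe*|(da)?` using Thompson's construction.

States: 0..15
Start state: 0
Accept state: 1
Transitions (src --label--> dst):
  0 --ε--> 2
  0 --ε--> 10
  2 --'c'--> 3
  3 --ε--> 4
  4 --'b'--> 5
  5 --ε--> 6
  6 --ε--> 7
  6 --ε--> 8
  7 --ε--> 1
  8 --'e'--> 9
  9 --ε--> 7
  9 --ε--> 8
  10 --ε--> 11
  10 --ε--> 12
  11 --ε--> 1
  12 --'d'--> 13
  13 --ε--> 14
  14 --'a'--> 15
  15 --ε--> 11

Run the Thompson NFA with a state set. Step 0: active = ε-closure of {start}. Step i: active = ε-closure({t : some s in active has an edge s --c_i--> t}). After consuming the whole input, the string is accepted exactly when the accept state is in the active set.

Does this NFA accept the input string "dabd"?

S₀ = ε-closure({0}) = {0,1,2,10,11,12}
'd' @ 1: {13,14}
'a' @ 2: {1,11,15}  [accepting]
'b' @ 3: {}  — dead — no transitions
rest 'd' ignored (set empty)
end set {} — state 1 not in

Answer: REJECT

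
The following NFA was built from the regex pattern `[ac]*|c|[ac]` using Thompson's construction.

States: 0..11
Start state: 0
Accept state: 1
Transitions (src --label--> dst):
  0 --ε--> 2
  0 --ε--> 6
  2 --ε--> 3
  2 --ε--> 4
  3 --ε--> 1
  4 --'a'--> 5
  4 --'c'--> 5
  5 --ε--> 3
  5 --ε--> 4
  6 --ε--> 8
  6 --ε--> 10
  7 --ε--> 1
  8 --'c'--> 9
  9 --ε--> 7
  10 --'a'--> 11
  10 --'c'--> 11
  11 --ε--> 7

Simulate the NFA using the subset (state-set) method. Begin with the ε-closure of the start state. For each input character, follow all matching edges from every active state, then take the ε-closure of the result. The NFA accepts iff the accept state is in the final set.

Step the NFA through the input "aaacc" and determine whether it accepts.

S₀ = ε-closure({0}) = {0,1,2,3,4,6,8,10}
'a' @ 1: {1,3,4,5,7,11}  [accepting]
'a' @ 2: {1,3,4,5}  [accepting]
'a' @ 3: {1,3,4,5}  [accepting]
'c' @ 4: {1,3,4,5}  [accepting]
'c' @ 5: {1,3,4,5}  [accepting]
final: {1,3,4,5}; accept 1 in set

Answer: ACCEPT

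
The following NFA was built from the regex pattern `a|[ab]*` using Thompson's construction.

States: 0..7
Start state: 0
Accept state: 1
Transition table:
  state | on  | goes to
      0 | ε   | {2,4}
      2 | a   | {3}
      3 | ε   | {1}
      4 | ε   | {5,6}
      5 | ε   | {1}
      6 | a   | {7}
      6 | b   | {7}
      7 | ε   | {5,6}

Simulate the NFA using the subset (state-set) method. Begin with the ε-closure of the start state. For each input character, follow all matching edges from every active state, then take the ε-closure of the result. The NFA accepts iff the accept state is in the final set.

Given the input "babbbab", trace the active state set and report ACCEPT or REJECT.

initial (ε-close {0}): {0,1,2,4,5,6}
'b' @ 1: {1,5,6,7}  ✓accept
'a' @ 2: {1,5,6,7}  ✓accept
'b' @ 3: {1,5,6,7}  ✓accept
'b' @ 4: {1,5,6,7}  ✓accept
'b' @ 5: {1,5,6,7}  ✓accept
'a' @ 6: {1,5,6,7}  ✓accept
'b' @ 7: {1,5,6,7}  ✓accept
after full input: {1,5,6,7}  (accept=1 in)

Answer: ACCEPT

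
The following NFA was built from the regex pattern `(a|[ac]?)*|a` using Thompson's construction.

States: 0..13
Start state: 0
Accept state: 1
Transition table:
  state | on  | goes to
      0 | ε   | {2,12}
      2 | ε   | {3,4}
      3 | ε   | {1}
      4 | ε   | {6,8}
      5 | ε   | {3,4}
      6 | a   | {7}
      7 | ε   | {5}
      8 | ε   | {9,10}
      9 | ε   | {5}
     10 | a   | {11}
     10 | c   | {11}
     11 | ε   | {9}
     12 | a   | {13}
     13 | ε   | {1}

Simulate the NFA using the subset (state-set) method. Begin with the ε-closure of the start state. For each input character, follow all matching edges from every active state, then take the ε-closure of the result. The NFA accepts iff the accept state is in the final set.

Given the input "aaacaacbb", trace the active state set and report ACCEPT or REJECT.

Answer: REJECT

Steps:
start: ε-closure({0}) = {0,1,2,3,4,5,6,8,9,10,12}
'a' @ 1: {1,3,4,5,6,7,8,9,10,11,13}  [accepting]
'a' @ 2: {1,3,4,5,6,7,8,9,10,11}  [accepting]
'a' @ 3: {1,3,4,5,6,7,8,9,10,11}  [accepting]
'c' @ 4: {1,3,4,5,6,8,9,10,11}  [accepting]
'a' @ 5: {1,3,4,5,6,7,8,9,10,11}  [accepting]
'a' @ 6: {1,3,4,5,6,7,8,9,10,11}  [accepting]
'c' @ 7: {1,3,4,5,6,8,9,10,11}  [accepting]
'b' @ 8: {}  — state set empty
rest 'b' ignored (set empty)
end set {} — state 1 not in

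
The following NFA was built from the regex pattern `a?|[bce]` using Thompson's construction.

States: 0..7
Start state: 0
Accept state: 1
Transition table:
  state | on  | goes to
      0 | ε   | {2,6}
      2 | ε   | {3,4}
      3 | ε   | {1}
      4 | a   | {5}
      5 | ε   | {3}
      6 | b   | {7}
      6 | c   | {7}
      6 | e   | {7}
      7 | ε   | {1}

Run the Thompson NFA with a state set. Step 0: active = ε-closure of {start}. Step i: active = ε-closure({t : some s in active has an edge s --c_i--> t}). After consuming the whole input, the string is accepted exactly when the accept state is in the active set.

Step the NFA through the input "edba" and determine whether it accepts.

initial (ε-close {0}): {0,1,2,3,4,6}
'e' @ 1: {1,7}  (accept∈set)
'd' @ 2: {}  — dead — no transitions
rest 'ba' ignored (set empty)
after full input: {}  (accept=1 not in)

Answer: REJECT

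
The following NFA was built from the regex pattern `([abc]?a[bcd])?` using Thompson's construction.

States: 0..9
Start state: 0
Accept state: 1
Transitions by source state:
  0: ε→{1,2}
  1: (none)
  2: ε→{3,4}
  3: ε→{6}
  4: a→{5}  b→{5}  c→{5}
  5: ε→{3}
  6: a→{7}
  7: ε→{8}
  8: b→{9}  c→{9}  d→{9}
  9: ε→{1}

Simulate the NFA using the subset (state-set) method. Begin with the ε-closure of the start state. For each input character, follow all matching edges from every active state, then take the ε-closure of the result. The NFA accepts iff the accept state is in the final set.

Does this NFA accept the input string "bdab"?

initial (ε-close {0}): {0,1,2,3,4,6}
'b' @ 1: {3,5,6}
'd' @ 2: {}  — dead — no transitions
rest 'ab' ignored (set empty)
end set {} — state 1 not in

Answer: REJECT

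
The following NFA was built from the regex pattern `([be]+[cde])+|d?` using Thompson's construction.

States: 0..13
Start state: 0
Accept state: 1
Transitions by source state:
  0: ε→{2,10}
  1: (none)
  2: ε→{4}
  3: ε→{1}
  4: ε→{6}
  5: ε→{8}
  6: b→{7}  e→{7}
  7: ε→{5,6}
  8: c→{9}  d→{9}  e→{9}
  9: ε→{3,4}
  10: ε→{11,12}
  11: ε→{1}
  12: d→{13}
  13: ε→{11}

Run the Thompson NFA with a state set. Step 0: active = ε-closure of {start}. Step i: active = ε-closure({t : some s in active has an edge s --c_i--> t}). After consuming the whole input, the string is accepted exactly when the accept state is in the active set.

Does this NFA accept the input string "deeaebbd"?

initial (ε-close {0}): {0,1,2,4,6,10,11,12}
'd' @ 1: {1,11,13}  (accept∈set)
'e' @ 2: {}  — state set empty
rest 'eaebbd' ignored (set empty)
after full input: {}  (accept=1 not in)

Answer: REJECT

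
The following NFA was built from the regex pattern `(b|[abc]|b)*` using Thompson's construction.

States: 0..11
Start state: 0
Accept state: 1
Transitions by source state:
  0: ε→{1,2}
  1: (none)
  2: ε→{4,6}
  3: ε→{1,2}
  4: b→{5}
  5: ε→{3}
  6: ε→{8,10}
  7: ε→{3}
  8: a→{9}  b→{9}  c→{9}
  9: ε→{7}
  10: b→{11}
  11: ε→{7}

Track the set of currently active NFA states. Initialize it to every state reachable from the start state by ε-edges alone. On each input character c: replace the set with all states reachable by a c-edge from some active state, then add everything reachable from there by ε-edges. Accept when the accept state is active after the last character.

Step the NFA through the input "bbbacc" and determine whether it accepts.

Answer: ACCEPT

Trace:
S₀ = ε-closure({0}) = {0,1,2,4,6,8,10}
'b' @ 1: {1,2,3,4,5,6,7,8,9,10,11}  [accepting]
'b' @ 2: {1,2,3,4,5,6,7,8,9,10,11}  [accepting]
'b' @ 3: {1,2,3,4,5,6,7,8,9,10,11}  [accepting]
'a' @ 4: {1,2,3,4,6,7,8,9,10}  [accepting]
'c' @ 5: {1,2,3,4,6,7,8,9,10}  [accepting]
'c' @ 6: {1,2,3,4,6,7,8,9,10}  [accepting]
final: {1,2,3,4,6,7,8,9,10}; accept 1 in set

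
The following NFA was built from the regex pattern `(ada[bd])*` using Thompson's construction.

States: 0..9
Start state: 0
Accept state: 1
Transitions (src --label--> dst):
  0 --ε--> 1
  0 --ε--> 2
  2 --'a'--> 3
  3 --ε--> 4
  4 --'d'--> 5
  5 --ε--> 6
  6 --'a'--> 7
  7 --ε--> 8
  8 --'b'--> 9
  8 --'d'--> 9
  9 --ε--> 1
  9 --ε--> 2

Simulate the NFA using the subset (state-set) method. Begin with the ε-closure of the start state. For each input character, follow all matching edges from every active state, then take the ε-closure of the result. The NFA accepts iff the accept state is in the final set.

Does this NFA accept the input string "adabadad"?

initial (ε-close {0}): {0,1,2}
'a' @ 1: {3,4}
'd' @ 2: {5,6}
'a' @ 3: {7,8}
'b' @ 4: {1,2,9}  [accepting]
'a' @ 5: {3,4}
'd' @ 6: {5,6}
'a' @ 7: {7,8}
'd' @ 8: {1,2,9}  [accepting]
final: {1,2,9}; accept 1 in set

Answer: ACCEPT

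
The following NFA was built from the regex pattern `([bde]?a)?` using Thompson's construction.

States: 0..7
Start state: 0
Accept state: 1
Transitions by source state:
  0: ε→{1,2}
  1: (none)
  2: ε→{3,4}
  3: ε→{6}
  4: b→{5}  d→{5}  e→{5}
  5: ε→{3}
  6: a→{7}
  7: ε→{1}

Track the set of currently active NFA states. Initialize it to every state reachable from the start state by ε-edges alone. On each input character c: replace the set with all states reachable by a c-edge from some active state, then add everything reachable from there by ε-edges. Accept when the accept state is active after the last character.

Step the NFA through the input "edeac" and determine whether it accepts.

S₀ = ε-closure({0}) = {0,1,2,3,4,6}
'e' @ 1: {3,5,6}
'd' @ 2: {}  — state set empty
rest 'eac' ignored (set empty)
final: {}; accept 1 not in set

Answer: REJECT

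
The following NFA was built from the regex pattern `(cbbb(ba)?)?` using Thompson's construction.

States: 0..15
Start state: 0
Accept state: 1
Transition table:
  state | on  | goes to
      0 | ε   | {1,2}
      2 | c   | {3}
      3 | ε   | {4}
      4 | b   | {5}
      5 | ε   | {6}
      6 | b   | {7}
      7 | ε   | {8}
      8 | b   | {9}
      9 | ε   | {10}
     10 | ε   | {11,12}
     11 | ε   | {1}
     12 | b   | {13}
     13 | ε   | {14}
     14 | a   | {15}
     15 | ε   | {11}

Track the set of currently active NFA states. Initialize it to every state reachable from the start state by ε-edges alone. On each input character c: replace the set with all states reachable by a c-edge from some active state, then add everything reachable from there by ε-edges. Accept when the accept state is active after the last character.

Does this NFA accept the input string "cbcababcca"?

Answer: REJECT

Trace:
start: ε-closure({0}) = {0,1,2}
'c' @ 1: {3,4}
'b' @ 2: {5,6}
'c' @ 3: {}  — state set empty
rest 'ababcca' ignored (set empty)
final: {}; accept 1 not in set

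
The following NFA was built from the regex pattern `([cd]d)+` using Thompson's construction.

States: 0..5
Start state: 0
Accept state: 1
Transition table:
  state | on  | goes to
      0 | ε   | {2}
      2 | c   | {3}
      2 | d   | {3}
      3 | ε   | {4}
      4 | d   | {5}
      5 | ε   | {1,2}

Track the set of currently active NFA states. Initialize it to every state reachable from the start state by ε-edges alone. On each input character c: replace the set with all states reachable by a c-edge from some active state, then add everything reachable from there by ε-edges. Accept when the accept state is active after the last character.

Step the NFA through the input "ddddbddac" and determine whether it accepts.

start: ε-closure({0}) = {0,2}
'd' @ 1: {3,4}
'd' @ 2: {1,2,5}  (accept∈set)
'd' @ 3: {3,4}
'd' @ 4: {1,2,5}  (accept∈set)
'b' @ 5: {}  — no active states
rest 'ddac' ignored (set empty)
final: {}; accept 1 not in set

Answer: REJECT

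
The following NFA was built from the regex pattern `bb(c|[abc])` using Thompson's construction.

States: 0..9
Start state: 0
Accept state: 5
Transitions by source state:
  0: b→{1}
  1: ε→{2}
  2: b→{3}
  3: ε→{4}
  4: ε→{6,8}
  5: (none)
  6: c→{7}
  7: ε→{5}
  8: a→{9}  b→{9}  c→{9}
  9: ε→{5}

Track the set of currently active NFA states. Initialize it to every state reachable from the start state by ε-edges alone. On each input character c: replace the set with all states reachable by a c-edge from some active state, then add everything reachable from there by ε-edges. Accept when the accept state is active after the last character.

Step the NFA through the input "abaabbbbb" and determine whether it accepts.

start: ε-closure({0}) = {0}
'a' @ 1: {}  — no active states
rest 'baabbbbb' ignored (set empty)
end set {} — state 5 not in

Answer: REJECT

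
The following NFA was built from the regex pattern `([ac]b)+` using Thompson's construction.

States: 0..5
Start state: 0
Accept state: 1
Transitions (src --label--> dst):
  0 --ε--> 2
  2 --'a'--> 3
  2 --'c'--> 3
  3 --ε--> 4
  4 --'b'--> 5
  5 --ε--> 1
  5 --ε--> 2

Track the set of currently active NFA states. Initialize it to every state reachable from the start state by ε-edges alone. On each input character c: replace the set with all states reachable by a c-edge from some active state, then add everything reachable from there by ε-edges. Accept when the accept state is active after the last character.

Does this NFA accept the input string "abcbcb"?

Answer: ACCEPT

Trace:
S₀ = ε-closure({0}) = {0,2}
'a' @ 1: {3,4}
'b' @ 2: {1,2,5}  (accept∈set)
'c' @ 3: {3,4}
'b' @ 4: {1,2,5}  (accept∈set)
'c' @ 5: {3,4}
'b' @ 6: {1,2,5}  (accept∈set)
final: {1,2,5}; accept 1 in set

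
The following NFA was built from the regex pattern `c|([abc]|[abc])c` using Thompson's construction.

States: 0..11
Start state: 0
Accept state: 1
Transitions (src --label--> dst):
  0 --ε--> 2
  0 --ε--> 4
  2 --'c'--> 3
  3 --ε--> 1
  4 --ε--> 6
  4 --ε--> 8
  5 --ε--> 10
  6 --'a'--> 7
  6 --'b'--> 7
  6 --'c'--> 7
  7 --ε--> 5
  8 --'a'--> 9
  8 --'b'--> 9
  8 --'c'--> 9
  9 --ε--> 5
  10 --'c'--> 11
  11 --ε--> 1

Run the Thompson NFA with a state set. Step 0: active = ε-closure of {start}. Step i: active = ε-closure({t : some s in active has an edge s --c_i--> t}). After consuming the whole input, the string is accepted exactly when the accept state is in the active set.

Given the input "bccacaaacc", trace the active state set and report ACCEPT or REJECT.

Answer: REJECT

Trace:
S₀ = ε-closure({0}) = {0,2,4,6,8}
'b' @ 1: {5,7,9,10}
'c' @ 2: {1,11}  ✓accept
'c' @ 3: {}  — state set empty
rest 'acaaacc' ignored (set empty)
after full input: {}  (accept=1 not in)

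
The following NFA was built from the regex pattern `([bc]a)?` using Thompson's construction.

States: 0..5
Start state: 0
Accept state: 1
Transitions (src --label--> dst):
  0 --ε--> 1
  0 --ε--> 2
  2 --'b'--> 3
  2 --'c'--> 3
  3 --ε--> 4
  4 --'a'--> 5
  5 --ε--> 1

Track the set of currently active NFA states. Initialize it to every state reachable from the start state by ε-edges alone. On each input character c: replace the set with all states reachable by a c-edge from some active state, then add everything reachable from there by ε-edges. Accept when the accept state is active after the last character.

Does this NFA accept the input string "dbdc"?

Answer: REJECT

Derivation:
start: ε-closure({0}) = {0,1,2}
'd' @ 1: {}  — dead — no transitions
rest 'bdc' ignored (set empty)
end set {} — state 1 not in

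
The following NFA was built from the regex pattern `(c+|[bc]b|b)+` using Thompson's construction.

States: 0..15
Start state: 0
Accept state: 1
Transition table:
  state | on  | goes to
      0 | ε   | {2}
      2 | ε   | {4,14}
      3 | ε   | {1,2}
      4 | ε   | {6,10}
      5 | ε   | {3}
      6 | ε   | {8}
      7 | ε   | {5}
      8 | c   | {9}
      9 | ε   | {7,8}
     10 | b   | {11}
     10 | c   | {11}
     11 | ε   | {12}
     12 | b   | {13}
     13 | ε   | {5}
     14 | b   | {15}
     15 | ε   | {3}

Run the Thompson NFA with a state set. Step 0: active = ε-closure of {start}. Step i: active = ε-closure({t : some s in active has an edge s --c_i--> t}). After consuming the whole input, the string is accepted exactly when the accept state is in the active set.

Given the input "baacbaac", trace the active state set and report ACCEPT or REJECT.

Answer: REJECT

Derivation:
initial (ε-close {0}): {0,2,4,6,8,10,14}
'b' @ 1: {1,2,3,4,6,8,10,11,12,14,15}  ✓accept
'a' @ 2: {}  — no active states
rest 'acbaac' ignored (set empty)
final: {}; accept 1 not in set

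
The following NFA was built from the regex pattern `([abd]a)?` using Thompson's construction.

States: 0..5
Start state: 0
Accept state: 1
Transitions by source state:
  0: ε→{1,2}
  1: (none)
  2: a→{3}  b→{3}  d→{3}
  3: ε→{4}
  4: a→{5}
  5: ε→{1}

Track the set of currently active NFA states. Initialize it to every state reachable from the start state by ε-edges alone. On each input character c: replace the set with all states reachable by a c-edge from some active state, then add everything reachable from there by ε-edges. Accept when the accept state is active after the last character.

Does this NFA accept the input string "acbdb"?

S₀ = ε-closure({0}) = {0,1,2}
'a' @ 1: {3,4}
'c' @ 2: {}  — no active states
rest 'bdb' ignored (set empty)
final: {}; accept 1 not in set

Answer: REJECT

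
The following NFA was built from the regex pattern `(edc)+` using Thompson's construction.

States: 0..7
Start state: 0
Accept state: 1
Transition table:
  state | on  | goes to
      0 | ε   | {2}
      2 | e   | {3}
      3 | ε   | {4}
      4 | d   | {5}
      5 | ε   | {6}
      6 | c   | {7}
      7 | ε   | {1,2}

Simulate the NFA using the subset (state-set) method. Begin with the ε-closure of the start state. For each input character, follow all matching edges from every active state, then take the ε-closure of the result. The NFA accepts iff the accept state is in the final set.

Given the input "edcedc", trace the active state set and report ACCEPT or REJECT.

Answer: ACCEPT

Trace:
start: ε-closure({0}) = {0,2}
'e' @ 1: {3,4}
'd' @ 2: {5,6}
'c' @ 3: {1,2,7}  ✓accept
'e' @ 4: {3,4}
'd' @ 5: {5,6}
'c' @ 6: {1,2,7}  ✓accept
final: {1,2,7}; accept 1 in set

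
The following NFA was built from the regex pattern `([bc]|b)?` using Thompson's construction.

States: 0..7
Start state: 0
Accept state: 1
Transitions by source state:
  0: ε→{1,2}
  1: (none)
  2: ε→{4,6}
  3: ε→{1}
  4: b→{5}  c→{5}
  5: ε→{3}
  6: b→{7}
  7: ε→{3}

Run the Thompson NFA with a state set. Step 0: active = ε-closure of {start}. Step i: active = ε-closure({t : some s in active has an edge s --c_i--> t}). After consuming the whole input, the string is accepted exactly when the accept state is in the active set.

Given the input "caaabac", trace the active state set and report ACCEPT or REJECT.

Answer: REJECT

Trace:
initial (ε-close {0}): {0,1,2,4,6}
'c' @ 1: {1,3,5}  (accept∈set)
'a' @ 2: {}  — state set empty
rest 'aabac' ignored (set empty)
final: {}; accept 1 not in set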